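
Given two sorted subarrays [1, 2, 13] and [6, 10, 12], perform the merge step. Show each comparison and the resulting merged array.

Merging process:

Compare 1 vs 6: take 1 from left. Merged: [1]
Compare 2 vs 6: take 2 from left. Merged: [1, 2]
Compare 13 vs 6: take 6 from right. Merged: [1, 2, 6]
Compare 13 vs 10: take 10 from right. Merged: [1, 2, 6, 10]
Compare 13 vs 12: take 12 from right. Merged: [1, 2, 6, 10, 12]
Append remaining from left: [13]. Merged: [1, 2, 6, 10, 12, 13]

Final merged array: [1, 2, 6, 10, 12, 13]
Total comparisons: 5

The merged array is [1, 2, 6, 10, 12, 13], requiring 5 comparisons. The merge step runs in O(n) time where n is the total number of elements.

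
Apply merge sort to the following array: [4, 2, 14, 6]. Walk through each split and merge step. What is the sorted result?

Merge sort trace:

Split: [4, 2, 14, 6] -> [4, 2] and [14, 6]
  Split: [4, 2] -> [4] and [2]
  Merge: [4] + [2] -> [2, 4]
  Split: [14, 6] -> [14] and [6]
  Merge: [14] + [6] -> [6, 14]
Merge: [2, 4] + [6, 14] -> [2, 4, 6, 14]

Final sorted array: [2, 4, 6, 14]

The merge sort proceeds by recursively splitting the array and merging sorted halves.
After all merges, the sorted array is [2, 4, 6, 14].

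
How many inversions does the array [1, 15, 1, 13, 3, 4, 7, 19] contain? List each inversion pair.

Finding inversions in [1, 15, 1, 13, 3, 4, 7, 19]:

(1, 2): arr[1]=15 > arr[2]=1
(1, 3): arr[1]=15 > arr[3]=13
(1, 4): arr[1]=15 > arr[4]=3
(1, 5): arr[1]=15 > arr[5]=4
(1, 6): arr[1]=15 > arr[6]=7
(3, 4): arr[3]=13 > arr[4]=3
(3, 5): arr[3]=13 > arr[5]=4
(3, 6): arr[3]=13 > arr[6]=7

Total inversions: 8

The array has 8 inversion(s): (1,2), (1,3), (1,4), (1,5), (1,6), (3,4), (3,5), (3,6). Each pair (i,j) satisfies i < j and arr[i] > arr[j].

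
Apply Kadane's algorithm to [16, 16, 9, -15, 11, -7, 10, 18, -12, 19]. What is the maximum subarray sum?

Using Kadane's algorithm on [16, 16, 9, -15, 11, -7, 10, 18, -12, 19]:

Scanning through the array:
Position 1 (value 16): max_ending_here = 32, max_so_far = 32
Position 2 (value 9): max_ending_here = 41, max_so_far = 41
Position 3 (value -15): max_ending_here = 26, max_so_far = 41
Position 4 (value 11): max_ending_here = 37, max_so_far = 41
Position 5 (value -7): max_ending_here = 30, max_so_far = 41
Position 6 (value 10): max_ending_here = 40, max_so_far = 41
Position 7 (value 18): max_ending_here = 58, max_so_far = 58
Position 8 (value -12): max_ending_here = 46, max_so_far = 58
Position 9 (value 19): max_ending_here = 65, max_so_far = 65

Maximum subarray: [16, 16, 9, -15, 11, -7, 10, 18, -12, 19]
Maximum sum: 65

The maximum subarray is [16, 16, 9, -15, 11, -7, 10, 18, -12, 19] with sum 65. This subarray runs from index 0 to index 9.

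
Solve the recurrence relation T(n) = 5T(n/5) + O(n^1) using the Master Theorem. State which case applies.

Master Theorem for T(n) = 5T(n/5) + O(n^1):

a = 5, b = 5, c = 1
log_b(a) = log_5(5) = 1.0000

Case 2: c = 1 = log_5(5) = 1.0000
T(n) = O(n^1 log n) = O(n log n)

For T(n) = 5T(n/5) + O(n^1): log_5(5) = 1.0000. This is Case 2 of the Master Theorem (c = log_b(a), equal work at all levels), giving O(n log n).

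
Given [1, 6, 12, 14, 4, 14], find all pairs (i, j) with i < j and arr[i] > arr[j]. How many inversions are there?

Finding inversions in [1, 6, 12, 14, 4, 14]:

(1, 4): arr[1]=6 > arr[4]=4
(2, 4): arr[2]=12 > arr[4]=4
(3, 4): arr[3]=14 > arr[4]=4

Total inversions: 3

The array has 3 inversion(s): (1,4), (2,4), (3,4). Each pair (i,j) satisfies i < j and arr[i] > arr[j].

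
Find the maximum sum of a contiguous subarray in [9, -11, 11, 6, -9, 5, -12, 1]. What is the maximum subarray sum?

Using Kadane's algorithm on [9, -11, 11, 6, -9, 5, -12, 1]:

Scanning through the array:
Position 1 (value -11): max_ending_here = -2, max_so_far = 9
Position 2 (value 11): max_ending_here = 11, max_so_far = 11
Position 3 (value 6): max_ending_here = 17, max_so_far = 17
Position 4 (value -9): max_ending_here = 8, max_so_far = 17
Position 5 (value 5): max_ending_here = 13, max_so_far = 17
Position 6 (value -12): max_ending_here = 1, max_so_far = 17
Position 7 (value 1): max_ending_here = 2, max_so_far = 17

Maximum subarray: [11, 6]
Maximum sum: 17

The maximum subarray is [11, 6] with sum 17. This subarray runs from index 2 to index 3.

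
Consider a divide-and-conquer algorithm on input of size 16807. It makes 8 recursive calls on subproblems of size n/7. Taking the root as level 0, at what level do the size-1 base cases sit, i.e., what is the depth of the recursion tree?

For divide and conquer with division factor 7:

Problem sizes at each level:
Level 0: 16807
Level 1: 2401
Level 2: 343
Level 3: 49
Level 4: 7
Level 5: 1

The root is level 0 and the size-1 base case is level 5 (the tree spans levels 0 through 5, i.e. 6 levels counting the root), so the depth is the number of divisions: log_7(16807) = 5

The recursion tree depth is log_7(16807) = 5. At each level, the problem size is divided by 7, so it takes 5 divisions to reduce to a base case of size 1. The algorithm makes 8 recursive calls at each level.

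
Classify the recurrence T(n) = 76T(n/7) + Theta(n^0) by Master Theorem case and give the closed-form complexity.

Master Theorem for T(n) = 76T(n/7) + O(n^0):

a = 76, b = 7, c = 0
log_b(a) = log_7(76) = 2.2256

Case 1: c = 0 < log_7(76) = 2.2256
T(n) = O(n^(log_7 76))

For T(n) = 76T(n/7) + O(n^0): log_7(76) = 2.2256. This is Case 1 of the Master Theorem (c < log_b(a), work dominated by leaves), giving O(n^(log_7 76)).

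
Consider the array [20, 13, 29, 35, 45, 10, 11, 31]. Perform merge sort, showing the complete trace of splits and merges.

Merge sort trace:

Split: [20, 13, 29, 35, 45, 10, 11, 31] -> [20, 13, 29, 35] and [45, 10, 11, 31]
  Split: [20, 13, 29, 35] -> [20, 13] and [29, 35]
    Split: [20, 13] -> [20] and [13]
    Merge: [20] + [13] -> [13, 20]
    Split: [29, 35] -> [29] and [35]
    Merge: [29] + [35] -> [29, 35]
  Merge: [13, 20] + [29, 35] -> [13, 20, 29, 35]
  Split: [45, 10, 11, 31] -> [45, 10] and [11, 31]
    Split: [45, 10] -> [45] and [10]
    Merge: [45] + [10] -> [10, 45]
    Split: [11, 31] -> [11] and [31]
    Merge: [11] + [31] -> [11, 31]
  Merge: [10, 45] + [11, 31] -> [10, 11, 31, 45]
Merge: [13, 20, 29, 35] + [10, 11, 31, 45] -> [10, 11, 13, 20, 29, 31, 35, 45]

Final sorted array: [10, 11, 13, 20, 29, 31, 35, 45]

The merge sort proceeds by recursively splitting the array and merging sorted halves.
After all merges, the sorted array is [10, 11, 13, 20, 29, 31, 35, 45].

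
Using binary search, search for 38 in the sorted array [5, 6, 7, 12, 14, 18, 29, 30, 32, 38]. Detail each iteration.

Binary search for 38 in [5, 6, 7, 12, 14, 18, 29, 30, 32, 38]:

lo=0, hi=9, mid=4, arr[mid]=14 -> 14 < 38, search right half
lo=5, hi=9, mid=7, arr[mid]=30 -> 30 < 38, search right half
lo=8, hi=9, mid=8, arr[mid]=32 -> 32 < 38, search right half
lo=9, hi=9, mid=9, arr[mid]=38 -> Found target at index 9!

Binary search finds 38 at index 9 after 4 comparisons. The search repeatedly halves the search space by comparing with the middle element.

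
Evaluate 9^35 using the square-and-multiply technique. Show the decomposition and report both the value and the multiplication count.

Computing 9^35 by squaring (build up from 9^1; each line after the first costs one multiplication):

9^1 = 9
9^2 = (9^1)^2 = 9^2 = 81
9^4 = (9^2)^2 = 81^2 = 6561
9^8 = (9^4)^2 = 6561^2 = 43046721
9^16 = (9^8)^2 = 43046721^2 = 1853020188851841
9^17 = 9 * 9^16 = 9 * 1853020188851841 = 16677181699666569
9^34 = (9^17)^2 = 16677181699666569^2 = 278128389443693511257285776231761
9^35 = 9 * 9^34 = 9 * 278128389443693511257285776231761 = 2503155504993241601315571986085849

Result: 2503155504993241601315571986085849
Multiplications needed: 7 (7 lines after 9^1)

9^35 = 2503155504993241601315571986085849. Using exponentiation by squaring, this requires 7 multiplications. The key idea: if the exponent is even, square the half-power; if odd, multiply by the base once.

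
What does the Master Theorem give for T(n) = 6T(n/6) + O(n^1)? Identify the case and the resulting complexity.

Master Theorem for T(n) = 6T(n/6) + O(n^1):

a = 6, b = 6, c = 1
log_b(a) = log_6(6) = 1.0000

Case 2: c = 1 = log_6(6) = 1.0000
T(n) = O(n^1 log n) = O(n log n)

For T(n) = 6T(n/6) + O(n^1): log_6(6) = 1.0000. This is Case 2 of the Master Theorem (c = log_b(a), equal work at all levels), giving O(n log n).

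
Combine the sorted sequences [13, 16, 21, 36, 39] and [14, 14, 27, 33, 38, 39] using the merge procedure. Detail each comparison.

Merging process:

Compare 13 vs 14: take 13 from left. Merged: [13]
Compare 16 vs 14: take 14 from right. Merged: [13, 14]
Compare 16 vs 14: take 14 from right. Merged: [13, 14, 14]
Compare 16 vs 27: take 16 from left. Merged: [13, 14, 14, 16]
Compare 21 vs 27: take 21 from left. Merged: [13, 14, 14, 16, 21]
Compare 36 vs 27: take 27 from right. Merged: [13, 14, 14, 16, 21, 27]
Compare 36 vs 33: take 33 from right. Merged: [13, 14, 14, 16, 21, 27, 33]
Compare 36 vs 38: take 36 from left. Merged: [13, 14, 14, 16, 21, 27, 33, 36]
Compare 39 vs 38: take 38 from right. Merged: [13, 14, 14, 16, 21, 27, 33, 36, 38]
Compare 39 vs 39: take 39 from left. Merged: [13, 14, 14, 16, 21, 27, 33, 36, 38, 39]
Append remaining from right: [39]. Merged: [13, 14, 14, 16, 21, 27, 33, 36, 38, 39, 39]

Final merged array: [13, 14, 14, 16, 21, 27, 33, 36, 38, 39, 39]
Total comparisons: 10

The merged array is [13, 14, 14, 16, 21, 27, 33, 36, 38, 39, 39], requiring 10 comparisons. The merge step runs in O(n) time where n is the total number of elements.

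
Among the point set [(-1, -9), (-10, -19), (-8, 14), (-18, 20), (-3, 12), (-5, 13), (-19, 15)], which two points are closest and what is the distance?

Computing all pairwise distances among 7 points:

d((-1, -9), (-10, -19)) = 13.4536
d((-1, -9), (-8, 14)) = 24.0416
d((-1, -9), (-18, 20)) = 33.6155
d((-1, -9), (-3, 12)) = 21.095
d((-1, -9), (-5, 13)) = 22.3607
d((-1, -9), (-19, 15)) = 30.0
d((-10, -19), (-8, 14)) = 33.0606
d((-10, -19), (-18, 20)) = 39.8121
d((-10, -19), (-3, 12)) = 31.7805
d((-10, -19), (-5, 13)) = 32.3883
d((-10, -19), (-19, 15)) = 35.171
d((-8, 14), (-18, 20)) = 11.6619
d((-8, 14), (-3, 12)) = 5.3852
d((-8, 14), (-5, 13)) = 3.1623
d((-8, 14), (-19, 15)) = 11.0454
d((-18, 20), (-3, 12)) = 17.0
d((-18, 20), (-5, 13)) = 14.7648
d((-18, 20), (-19, 15)) = 5.099
d((-3, 12), (-5, 13)) = 2.2361 <-- minimum
d((-3, 12), (-19, 15)) = 16.2788
d((-5, 13), (-19, 15)) = 14.1421

Closest pair: (-3, 12) and (-5, 13) with distance 2.2361

The closest pair is (-3, 12) and (-5, 13) with Euclidean distance 2.2361. For 7 points, brute-force pairwise comparison is shown above. For large n, the divide-and-conquer algorithm (sort by x, recurse on halves, check the dividing strip) achieves O(n log n).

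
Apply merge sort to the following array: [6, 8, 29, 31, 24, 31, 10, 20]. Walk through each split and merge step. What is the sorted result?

Merge sort trace:

Split: [6, 8, 29, 31, 24, 31, 10, 20] -> [6, 8, 29, 31] and [24, 31, 10, 20]
  Split: [6, 8, 29, 31] -> [6, 8] and [29, 31]
    Split: [6, 8] -> [6] and [8]
    Merge: [6] + [8] -> [6, 8]
    Split: [29, 31] -> [29] and [31]
    Merge: [29] + [31] -> [29, 31]
  Merge: [6, 8] + [29, 31] -> [6, 8, 29, 31]
  Split: [24, 31, 10, 20] -> [24, 31] and [10, 20]
    Split: [24, 31] -> [24] and [31]
    Merge: [24] + [31] -> [24, 31]
    Split: [10, 20] -> [10] and [20]
    Merge: [10] + [20] -> [10, 20]
  Merge: [24, 31] + [10, 20] -> [10, 20, 24, 31]
Merge: [6, 8, 29, 31] + [10, 20, 24, 31] -> [6, 8, 10, 20, 24, 29, 31, 31]

Final sorted array: [6, 8, 10, 20, 24, 29, 31, 31]

The merge sort proceeds by recursively splitting the array and merging sorted halves.
After all merges, the sorted array is [6, 8, 10, 20, 24, 29, 31, 31].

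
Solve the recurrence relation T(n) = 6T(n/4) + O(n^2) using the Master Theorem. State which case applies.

Master Theorem for T(n) = 6T(n/4) + O(n^2):

a = 6, b = 4, c = 2
log_b(a) = log_4(6) = 1.2925

Case 3: c = 2 > log_4(6) = 1.2925
T(n) = O(n^2) = O(n^2)

For T(n) = 6T(n/4) + O(n^2): log_4(6) = 1.2925. This is Case 3 of the Master Theorem (c > log_b(a), work dominated by root), giving O(n^2).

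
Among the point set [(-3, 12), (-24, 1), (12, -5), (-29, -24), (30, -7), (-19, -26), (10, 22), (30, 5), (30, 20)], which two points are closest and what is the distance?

Computing all pairwise distances among 9 points:

d((-3, 12), (-24, 1)) = 23.7065
d((-3, 12), (12, -5)) = 22.6716
d((-3, 12), (-29, -24)) = 44.4072
d((-3, 12), (30, -7)) = 38.0789
d((-3, 12), (-19, -26)) = 41.2311
d((-3, 12), (10, 22)) = 16.4012
d((-3, 12), (30, 5)) = 33.7343
d((-3, 12), (30, 20)) = 33.9559
d((-24, 1), (12, -5)) = 36.4966
d((-24, 1), (-29, -24)) = 25.4951
d((-24, 1), (30, -7)) = 54.5894
d((-24, 1), (-19, -26)) = 27.4591
d((-24, 1), (10, 22)) = 39.9625
d((-24, 1), (30, 5)) = 54.1479
d((-24, 1), (30, 20)) = 57.2451
d((12, -5), (-29, -24)) = 45.1885
d((12, -5), (30, -7)) = 18.1108
d((12, -5), (-19, -26)) = 37.4433
d((12, -5), (10, 22)) = 27.074
d((12, -5), (30, 5)) = 20.5913
d((12, -5), (30, 20)) = 30.8058
d((-29, -24), (30, -7)) = 61.4003
d((-29, -24), (-19, -26)) = 10.198 <-- minimum
d((-29, -24), (10, 22)) = 60.3075
d((-29, -24), (30, 5)) = 65.7419
d((-29, -24), (30, 20)) = 73.6003
d((30, -7), (-19, -26)) = 52.5547
d((30, -7), (10, 22)) = 35.2278
d((30, -7), (30, 5)) = 12.0
d((30, -7), (30, 20)) = 27.0
d((-19, -26), (10, 22)) = 56.0803
d((-19, -26), (30, 5)) = 57.9828
d((-19, -26), (30, 20)) = 67.2086
d((10, 22), (30, 5)) = 26.2488
d((10, 22), (30, 20)) = 20.0998
d((30, 5), (30, 20)) = 15.0

Closest pair: (-29, -24) and (-19, -26) with distance 10.198

The closest pair is (-29, -24) and (-19, -26) with Euclidean distance 10.198. For 9 points, brute-force pairwise comparison is shown above. For large n, the divide-and-conquer algorithm (sort by x, recurse on halves, check the dividing strip) achieves O(n log n).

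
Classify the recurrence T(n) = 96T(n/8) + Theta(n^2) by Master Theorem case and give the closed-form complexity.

Master Theorem for T(n) = 96T(n/8) + O(n^2):

a = 96, b = 8, c = 2
log_b(a) = log_8(96) = 2.1950

Case 1: c = 2 < log_8(96) = 2.1950
T(n) = O(n^(log_8 96))

For T(n) = 96T(n/8) + O(n^2): log_8(96) = 2.1950. This is Case 1 of the Master Theorem (c < log_b(a), work dominated by leaves), giving O(n^(log_8 96)).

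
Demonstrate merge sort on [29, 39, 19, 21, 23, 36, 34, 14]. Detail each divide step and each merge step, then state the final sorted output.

Merge sort trace:

Split: [29, 39, 19, 21, 23, 36, 34, 14] -> [29, 39, 19, 21] and [23, 36, 34, 14]
  Split: [29, 39, 19, 21] -> [29, 39] and [19, 21]
    Split: [29, 39] -> [29] and [39]
    Merge: [29] + [39] -> [29, 39]
    Split: [19, 21] -> [19] and [21]
    Merge: [19] + [21] -> [19, 21]
  Merge: [29, 39] + [19, 21] -> [19, 21, 29, 39]
  Split: [23, 36, 34, 14] -> [23, 36] and [34, 14]
    Split: [23, 36] -> [23] and [36]
    Merge: [23] + [36] -> [23, 36]
    Split: [34, 14] -> [34] and [14]
    Merge: [34] + [14] -> [14, 34]
  Merge: [23, 36] + [14, 34] -> [14, 23, 34, 36]
Merge: [19, 21, 29, 39] + [14, 23, 34, 36] -> [14, 19, 21, 23, 29, 34, 36, 39]

Final sorted array: [14, 19, 21, 23, 29, 34, 36, 39]

The merge sort proceeds by recursively splitting the array and merging sorted halves.
After all merges, the sorted array is [14, 19, 21, 23, 29, 34, 36, 39].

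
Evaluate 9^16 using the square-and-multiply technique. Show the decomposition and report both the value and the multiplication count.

Computing 9^16 by squaring (build up from 9^1; each line after the first costs one multiplication):

9^1 = 9
9^2 = (9^1)^2 = 9^2 = 81
9^4 = (9^2)^2 = 81^2 = 6561
9^8 = (9^4)^2 = 6561^2 = 43046721
9^16 = (9^8)^2 = 43046721^2 = 1853020188851841

Result: 1853020188851841
Multiplications needed: 4 (4 lines after 9^1)

9^16 = 1853020188851841. Using exponentiation by squaring, this requires 4 multiplications. The key idea: if the exponent is even, square the half-power; if odd, multiply by the base once.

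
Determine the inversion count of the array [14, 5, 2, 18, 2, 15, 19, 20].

Finding inversions in [14, 5, 2, 18, 2, 15, 19, 20]:

(0, 1): arr[0]=14 > arr[1]=5
(0, 2): arr[0]=14 > arr[2]=2
(0, 4): arr[0]=14 > arr[4]=2
(1, 2): arr[1]=5 > arr[2]=2
(1, 4): arr[1]=5 > arr[4]=2
(3, 4): arr[3]=18 > arr[4]=2
(3, 5): arr[3]=18 > arr[5]=15

Total inversions: 7

The array has 7 inversion(s): (0,1), (0,2), (0,4), (1,2), (1,4), (3,4), (3,5). Each pair (i,j) satisfies i < j and arr[i] > arr[j].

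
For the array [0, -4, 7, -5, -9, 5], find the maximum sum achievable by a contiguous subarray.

Using Kadane's algorithm on [0, -4, 7, -5, -9, 5]:

Scanning through the array:
Position 1 (value -4): max_ending_here = -4, max_so_far = 0
Position 2 (value 7): max_ending_here = 7, max_so_far = 7
Position 3 (value -5): max_ending_here = 2, max_so_far = 7
Position 4 (value -9): max_ending_here = -7, max_so_far = 7
Position 5 (value 5): max_ending_here = 5, max_so_far = 7

Maximum subarray: [7]
Maximum sum: 7

The maximum subarray is [7] with sum 7. This subarray runs from index 2 to index 2.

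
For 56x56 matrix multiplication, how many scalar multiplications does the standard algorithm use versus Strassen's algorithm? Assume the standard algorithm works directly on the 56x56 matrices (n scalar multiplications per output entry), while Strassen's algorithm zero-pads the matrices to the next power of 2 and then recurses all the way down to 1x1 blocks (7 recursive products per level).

Matrix multiplication for 56x56 matrices:

Strassen's algorithm requires power-of-2 dimensions. Pad 56x56 to 64x64 (next power of 2).

Standard algorithm: 56^3 = 175616 multiplications
Strassen's algorithm: 7^(log2(64)) = 7^6 = 117649 multiplications
Savings: 175616 - 117649 = 57967 multiplications

Standard: 175616 multiplications (56^3). Strassen: 117649 multiplications (7^6, after padding to 64x64). Strassen reduces 8 recursive multiplications to 7 at each level.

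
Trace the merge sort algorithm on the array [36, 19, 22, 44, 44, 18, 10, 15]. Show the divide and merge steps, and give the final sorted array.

Merge sort trace:

Split: [36, 19, 22, 44, 44, 18, 10, 15] -> [36, 19, 22, 44] and [44, 18, 10, 15]
  Split: [36, 19, 22, 44] -> [36, 19] and [22, 44]
    Split: [36, 19] -> [36] and [19]
    Merge: [36] + [19] -> [19, 36]
    Split: [22, 44] -> [22] and [44]
    Merge: [22] + [44] -> [22, 44]
  Merge: [19, 36] + [22, 44] -> [19, 22, 36, 44]
  Split: [44, 18, 10, 15] -> [44, 18] and [10, 15]
    Split: [44, 18] -> [44] and [18]
    Merge: [44] + [18] -> [18, 44]
    Split: [10, 15] -> [10] and [15]
    Merge: [10] + [15] -> [10, 15]
  Merge: [18, 44] + [10, 15] -> [10, 15, 18, 44]
Merge: [19, 22, 36, 44] + [10, 15, 18, 44] -> [10, 15, 18, 19, 22, 36, 44, 44]

Final sorted array: [10, 15, 18, 19, 22, 36, 44, 44]

The merge sort proceeds by recursively splitting the array and merging sorted halves.
After all merges, the sorted array is [10, 15, 18, 19, 22, 36, 44, 44].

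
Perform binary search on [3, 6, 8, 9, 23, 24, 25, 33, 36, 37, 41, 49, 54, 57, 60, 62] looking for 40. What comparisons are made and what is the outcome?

Binary search for 40 in [3, 6, 8, 9, 23, 24, 25, 33, 36, 37, 41, 49, 54, 57, 60, 62]:

lo=0, hi=15, mid=7, arr[mid]=33 -> 33 < 40, search right half
lo=8, hi=15, mid=11, arr[mid]=49 -> 49 > 40, search left half
lo=8, hi=10, mid=9, arr[mid]=37 -> 37 < 40, search right half
lo=10, hi=10, mid=10, arr[mid]=41 -> 41 > 40, search left half
lo=10 > hi=9, target 40 not found

Binary search determines that 40 is not in the array after 4 comparisons. The search space was exhausted without finding the target.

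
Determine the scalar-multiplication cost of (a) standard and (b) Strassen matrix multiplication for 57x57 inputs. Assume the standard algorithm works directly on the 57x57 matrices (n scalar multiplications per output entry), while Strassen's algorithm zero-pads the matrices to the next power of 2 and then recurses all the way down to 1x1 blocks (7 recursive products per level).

Matrix multiplication for 57x57 matrices:

Strassen's algorithm requires power-of-2 dimensions. Pad 57x57 to 64x64 (next power of 2).

Standard algorithm: 57^3 = 185193 multiplications
Strassen's algorithm: 7^(log2(64)) = 7^6 = 117649 multiplications
Savings: 185193 - 117649 = 67544 multiplications

Standard: 185193 multiplications (57^3). Strassen: 117649 multiplications (7^6, after padding to 64x64). Strassen reduces 8 recursive multiplications to 7 at each level.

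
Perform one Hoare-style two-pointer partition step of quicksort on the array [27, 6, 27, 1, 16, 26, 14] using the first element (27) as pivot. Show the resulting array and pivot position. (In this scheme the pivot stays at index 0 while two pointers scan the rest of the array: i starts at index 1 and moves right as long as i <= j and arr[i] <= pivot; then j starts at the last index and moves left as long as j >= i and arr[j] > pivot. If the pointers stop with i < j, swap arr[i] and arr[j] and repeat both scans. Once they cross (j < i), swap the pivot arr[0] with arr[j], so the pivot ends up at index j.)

Hoare-style two-pointer partition with pivot = 27:

Initial array: [27, 6, 27, 1, 16, 26, 14]

Pointers start at i = 1, j = 6.
i ends at 7, j ends at 6: the pointers have crossed (j < i), so scanning stops.

Swap pivot arr[0] with arr[6] to place pivot at position 6: [14, 6, 27, 1, 16, 26, 27]
Pivot position: 6

After partitioning with pivot 27, the array becomes [14, 6, 27, 1, 16, 26, 27]. The pivot is placed at index 6. All elements to the left of the pivot are <= 27, and all elements to the right are > 27.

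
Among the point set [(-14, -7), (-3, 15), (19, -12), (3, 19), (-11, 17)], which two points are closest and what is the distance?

Computing all pairwise distances among 5 points:

d((-14, -7), (-3, 15)) = 24.5967
d((-14, -7), (19, -12)) = 33.3766
d((-14, -7), (3, 19)) = 31.0644
d((-14, -7), (-11, 17)) = 24.1868
d((-3, 15), (19, -12)) = 34.8281
d((-3, 15), (3, 19)) = 7.2111 <-- minimum
d((-3, 15), (-11, 17)) = 8.2462
d((19, -12), (3, 19)) = 34.8855
d((19, -12), (-11, 17)) = 41.7253
d((3, 19), (-11, 17)) = 14.1421

Closest pair: (-3, 15) and (3, 19) with distance 7.2111

The closest pair is (-3, 15) and (3, 19) with Euclidean distance 7.2111. For 5 points, brute-force pairwise comparison is shown above. For large n, the divide-and-conquer algorithm (sort by x, recurse on halves, check the dividing strip) achieves O(n log n).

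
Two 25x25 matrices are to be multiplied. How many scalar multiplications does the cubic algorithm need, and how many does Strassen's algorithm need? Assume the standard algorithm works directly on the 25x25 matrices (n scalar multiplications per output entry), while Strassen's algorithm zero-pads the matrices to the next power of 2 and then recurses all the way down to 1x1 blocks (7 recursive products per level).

Matrix multiplication for 25x25 matrices:

Strassen's algorithm requires power-of-2 dimensions. Pad 25x25 to 32x32 (next power of 2).

Standard algorithm: 25^3 = 15625 multiplications
Strassen's algorithm: 7^(log2(32)) = 7^5 = 16807 multiplications
Difference: 15625 - 16807 = -1182 (Strassen uses MORE here due to padding overhead — for small or just-over-power-of-2 n, padding can outweigh the per-level savings)

Standard: 15625 multiplications (25^3). Strassen: 16807 multiplications (7^5, after padding to 32x32). Strassen reduces 8 recursive multiplications to 7 at each level.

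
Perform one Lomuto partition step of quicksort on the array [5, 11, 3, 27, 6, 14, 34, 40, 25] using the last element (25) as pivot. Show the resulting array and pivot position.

Lomuto partition with pivot = 25:

Initial array: [5, 11, 3, 27, 6, 14, 34, 40, 25]

arr[0]=5 <= 25: swap with position 0, array becomes [5, 11, 3, 27, 6, 14, 34, 40, 25]
arr[1]=11 <= 25: swap with position 1, array becomes [5, 11, 3, 27, 6, 14, 34, 40, 25]
arr[2]=3 <= 25: swap with position 2, array becomes [5, 11, 3, 27, 6, 14, 34, 40, 25]
arr[3]=27 > 25: no swap
arr[4]=6 <= 25: swap with position 3, array becomes [5, 11, 3, 6, 27, 14, 34, 40, 25]
arr[5]=14 <= 25: swap with position 4, array becomes [5, 11, 3, 6, 14, 27, 34, 40, 25]
arr[6]=34 > 25: no swap
arr[7]=40 > 25: no swap

Place pivot at position 5: [5, 11, 3, 6, 14, 25, 34, 40, 27]
Pivot position: 5

After partitioning with pivot 25, the array becomes [5, 11, 3, 6, 14, 25, 34, 40, 27]. The pivot is placed at index 5. All elements to the left of the pivot are <= 25, and all elements to the right are > 25.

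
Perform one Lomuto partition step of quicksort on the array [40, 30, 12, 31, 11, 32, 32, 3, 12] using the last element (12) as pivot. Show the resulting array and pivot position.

Lomuto partition with pivot = 12:

Initial array: [40, 30, 12, 31, 11, 32, 32, 3, 12]

arr[0]=40 > 12: no swap
arr[1]=30 > 12: no swap
arr[2]=12 <= 12: swap with position 0, array becomes [12, 30, 40, 31, 11, 32, 32, 3, 12]
arr[3]=31 > 12: no swap
arr[4]=11 <= 12: swap with position 1, array becomes [12, 11, 40, 31, 30, 32, 32, 3, 12]
arr[5]=32 > 12: no swap
arr[6]=32 > 12: no swap
arr[7]=3 <= 12: swap with position 2, array becomes [12, 11, 3, 31, 30, 32, 32, 40, 12]

Place pivot at position 3: [12, 11, 3, 12, 30, 32, 32, 40, 31]
Pivot position: 3

After partitioning with pivot 12, the array becomes [12, 11, 3, 12, 30, 32, 32, 40, 31]. The pivot is placed at index 3. All elements to the left of the pivot are <= 12, and all elements to the right are > 12.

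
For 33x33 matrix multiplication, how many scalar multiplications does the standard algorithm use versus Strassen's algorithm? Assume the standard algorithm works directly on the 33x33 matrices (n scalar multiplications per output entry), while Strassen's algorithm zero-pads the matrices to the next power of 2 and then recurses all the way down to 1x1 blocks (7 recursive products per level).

Matrix multiplication for 33x33 matrices:

Strassen's algorithm requires power-of-2 dimensions. Pad 33x33 to 64x64 (next power of 2).

Standard algorithm: 33^3 = 35937 multiplications
Strassen's algorithm: 7^(log2(64)) = 7^6 = 117649 multiplications
Difference: 35937 - 117649 = -81712 (Strassen uses MORE here due to padding overhead — for small or just-over-power-of-2 n, padding can outweigh the per-level savings)

Standard: 35937 multiplications (33^3). Strassen: 117649 multiplications (7^6, after padding to 64x64). Strassen reduces 8 recursive multiplications to 7 at each level.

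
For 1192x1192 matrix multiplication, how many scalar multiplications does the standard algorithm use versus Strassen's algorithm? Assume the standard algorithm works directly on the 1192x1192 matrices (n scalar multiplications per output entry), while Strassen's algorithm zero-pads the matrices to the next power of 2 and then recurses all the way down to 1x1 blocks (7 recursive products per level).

Matrix multiplication for 1192x1192 matrices:

Strassen's algorithm requires power-of-2 dimensions. Pad 1192x1192 to 2048x2048 (next power of 2).

Standard algorithm: 1192^3 = 1693669888 multiplications
Strassen's algorithm: 7^(log2(2048)) = 7^11 = 1977326743 multiplications
Difference: 1693669888 - 1977326743 = -283656855 (Strassen uses MORE here due to padding overhead — for small or just-over-power-of-2 n, padding can outweigh the per-level savings)

Standard: 1693669888 multiplications (1192^3). Strassen: 1977326743 multiplications (7^11, after padding to 2048x2048). Strassen reduces 8 recursive multiplications to 7 at each level.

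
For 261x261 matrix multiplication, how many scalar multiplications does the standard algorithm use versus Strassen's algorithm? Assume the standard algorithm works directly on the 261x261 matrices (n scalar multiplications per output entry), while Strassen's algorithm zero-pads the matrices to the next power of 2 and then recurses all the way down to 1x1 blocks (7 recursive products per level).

Matrix multiplication for 261x261 matrices:

Strassen's algorithm requires power-of-2 dimensions. Pad 261x261 to 512x512 (next power of 2).

Standard algorithm: 261^3 = 17779581 multiplications
Strassen's algorithm: 7^(log2(512)) = 7^9 = 40353607 multiplications
Difference: 17779581 - 40353607 = -22574026 (Strassen uses MORE here due to padding overhead — for small or just-over-power-of-2 n, padding can outweigh the per-level savings)

Standard: 17779581 multiplications (261^3). Strassen: 40353607 multiplications (7^9, after padding to 512x512). Strassen reduces 8 recursive multiplications to 7 at each level.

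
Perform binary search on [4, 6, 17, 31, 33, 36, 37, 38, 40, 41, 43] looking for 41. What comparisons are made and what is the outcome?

Binary search for 41 in [4, 6, 17, 31, 33, 36, 37, 38, 40, 41, 43]:

lo=0, hi=10, mid=5, arr[mid]=36 -> 36 < 41, search right half
lo=6, hi=10, mid=8, arr[mid]=40 -> 40 < 41, search right half
lo=9, hi=10, mid=9, arr[mid]=41 -> Found target at index 9!

Binary search finds 41 at index 9 after 3 comparisons. The search repeatedly halves the search space by comparing with the middle element.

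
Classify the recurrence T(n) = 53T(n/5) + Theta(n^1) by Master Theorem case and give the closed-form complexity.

Master Theorem for T(n) = 53T(n/5) + O(n^1):

a = 53, b = 5, c = 1
log_b(a) = log_5(53) = 2.4669

Case 1: c = 1 < log_5(53) = 2.4669
T(n) = O(n^(log_5 53))

For T(n) = 53T(n/5) + O(n^1): log_5(53) = 2.4669. This is Case 1 of the Master Theorem (c < log_b(a), work dominated by leaves), giving O(n^(log_5 53)).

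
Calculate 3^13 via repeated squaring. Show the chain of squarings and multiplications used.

Computing 3^13 by squaring (build up from 3^1; each line after the first costs one multiplication):

3^1 = 3
3^2 = (3^1)^2 = 3^2 = 9
3^3 = 3 * 3^2 = 3 * 9 = 27
3^6 = (3^3)^2 = 27^2 = 729
3^12 = (3^6)^2 = 729^2 = 531441
3^13 = 3 * 3^12 = 3 * 531441 = 1594323

Result: 1594323
Multiplications needed: 5 (5 lines after 3^1)

3^13 = 1594323. Using exponentiation by squaring, this requires 5 multiplications. The key idea: if the exponent is even, square the half-power; if odd, multiply by the base once.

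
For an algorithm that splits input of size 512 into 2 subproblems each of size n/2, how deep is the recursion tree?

For divide and conquer with division factor 2:

Problem sizes at each level:
Level 0: 512
Level 1: 256
Level 2: 128
Level 3: 64
Level 4: 32
Level 5: 16
Level 6: 8
Level 7: 4
Level 8: 2
Level 9: 1

The root is level 0 and the size-1 base case is level 9 (the tree spans levels 0 through 9, i.e. 10 levels counting the root), so the depth is the number of divisions: log_2(512) = 9

The recursion tree depth is log_2(512) = 9. At each level, the problem size is divided by 2, so it takes 9 divisions to reduce to a base case of size 1. The algorithm makes 2 recursive calls at each level.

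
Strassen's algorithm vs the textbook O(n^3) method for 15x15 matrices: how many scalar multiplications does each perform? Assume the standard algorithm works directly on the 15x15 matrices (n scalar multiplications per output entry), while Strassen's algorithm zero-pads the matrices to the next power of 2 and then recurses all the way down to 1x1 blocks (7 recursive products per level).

Matrix multiplication for 15x15 matrices:

Strassen's algorithm requires power-of-2 dimensions. Pad 15x15 to 16x16 (next power of 2).

Standard algorithm: 15^3 = 3375 multiplications
Strassen's algorithm: 7^(log2(16)) = 7^4 = 2401 multiplications
Savings: 3375 - 2401 = 974 multiplications

Standard: 3375 multiplications (15^3). Strassen: 2401 multiplications (7^4, after padding to 16x16). Strassen reduces 8 recursive multiplications to 7 at each level.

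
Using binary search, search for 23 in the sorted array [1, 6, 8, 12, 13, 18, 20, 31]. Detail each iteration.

Binary search for 23 in [1, 6, 8, 12, 13, 18, 20, 31]:

lo=0, hi=7, mid=3, arr[mid]=12 -> 12 < 23, search right half
lo=4, hi=7, mid=5, arr[mid]=18 -> 18 < 23, search right half
lo=6, hi=7, mid=6, arr[mid]=20 -> 20 < 23, search right half
lo=7, hi=7, mid=7, arr[mid]=31 -> 31 > 23, search left half
lo=7 > hi=6, target 23 not found

Binary search determines that 23 is not in the array after 4 comparisons. The search space was exhausted without finding the target.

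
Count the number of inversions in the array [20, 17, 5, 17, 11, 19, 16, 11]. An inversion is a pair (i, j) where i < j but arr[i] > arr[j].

Finding inversions in [20, 17, 5, 17, 11, 19, 16, 11]:

(0, 1): arr[0]=20 > arr[1]=17
(0, 2): arr[0]=20 > arr[2]=5
(0, 3): arr[0]=20 > arr[3]=17
(0, 4): arr[0]=20 > arr[4]=11
(0, 5): arr[0]=20 > arr[5]=19
(0, 6): arr[0]=20 > arr[6]=16
(0, 7): arr[0]=20 > arr[7]=11
(1, 2): arr[1]=17 > arr[2]=5
(1, 4): arr[1]=17 > arr[4]=11
(1, 6): arr[1]=17 > arr[6]=16
(1, 7): arr[1]=17 > arr[7]=11
(3, 4): arr[3]=17 > arr[4]=11
(3, 6): arr[3]=17 > arr[6]=16
(3, 7): arr[3]=17 > arr[7]=11
(5, 6): arr[5]=19 > arr[6]=16
(5, 7): arr[5]=19 > arr[7]=11
(6, 7): arr[6]=16 > arr[7]=11

Total inversions: 17

The array has 17 inversion(s): (0,1), (0,2), (0,3), (0,4), (0,5), (0,6), (0,7), (1,2), (1,4), (1,6), (1,7), (3,4), (3,6), (3,7), (5,6), (5,7), (6,7). Each pair (i,j) satisfies i < j and arr[i] > arr[j].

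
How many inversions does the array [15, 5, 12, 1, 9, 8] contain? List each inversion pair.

Finding inversions in [15, 5, 12, 1, 9, 8]:

(0, 1): arr[0]=15 > arr[1]=5
(0, 2): arr[0]=15 > arr[2]=12
(0, 3): arr[0]=15 > arr[3]=1
(0, 4): arr[0]=15 > arr[4]=9
(0, 5): arr[0]=15 > arr[5]=8
(1, 3): arr[1]=5 > arr[3]=1
(2, 3): arr[2]=12 > arr[3]=1
(2, 4): arr[2]=12 > arr[4]=9
(2, 5): arr[2]=12 > arr[5]=8
(4, 5): arr[4]=9 > arr[5]=8

Total inversions: 10

The array has 10 inversion(s): (0,1), (0,2), (0,3), (0,4), (0,5), (1,3), (2,3), (2,4), (2,5), (4,5). Each pair (i,j) satisfies i < j and arr[i] > arr[j].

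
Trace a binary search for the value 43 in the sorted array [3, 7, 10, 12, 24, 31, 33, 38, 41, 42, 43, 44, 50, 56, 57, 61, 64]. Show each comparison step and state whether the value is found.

Binary search for 43 in [3, 7, 10, 12, 24, 31, 33, 38, 41, 42, 43, 44, 50, 56, 57, 61, 64]:

lo=0, hi=16, mid=8, arr[mid]=41 -> 41 < 43, search right half
lo=9, hi=16, mid=12, arr[mid]=50 -> 50 > 43, search left half
lo=9, hi=11, mid=10, arr[mid]=43 -> Found target at index 10!

Binary search finds 43 at index 10 after 3 comparisons. The search repeatedly halves the search space by comparing with the middle element.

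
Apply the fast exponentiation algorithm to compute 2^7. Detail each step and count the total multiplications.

Computing 2^7 by squaring (build up from 2^1; each line after the first costs one multiplication):

2^1 = 2
2^2 = (2^1)^2 = 2^2 = 4
2^3 = 2 * 2^2 = 2 * 4 = 8
2^6 = (2^3)^2 = 8^2 = 64
2^7 = 2 * 2^6 = 2 * 64 = 128

Result: 128
Multiplications needed: 4 (4 lines after 2^1)

2^7 = 128. Using exponentiation by squaring, this requires 4 multiplications. The key idea: if the exponent is even, square the half-power; if odd, multiply by the base once.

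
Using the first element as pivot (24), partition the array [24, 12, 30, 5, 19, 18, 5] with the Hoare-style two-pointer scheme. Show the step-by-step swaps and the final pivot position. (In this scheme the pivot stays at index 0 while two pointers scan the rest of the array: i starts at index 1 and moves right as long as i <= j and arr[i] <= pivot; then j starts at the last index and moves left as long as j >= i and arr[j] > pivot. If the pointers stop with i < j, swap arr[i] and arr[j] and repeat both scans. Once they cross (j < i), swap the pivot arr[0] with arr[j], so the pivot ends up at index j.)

Hoare-style two-pointer partition with pivot = 24:

Initial array: [24, 12, 30, 5, 19, 18, 5]

Pointers start at i = 1, j = 6.
i stops at index 2 (arr[2]=30 > 24), j stops at index 6 (arr[6]=5 <= 24): swap arr[2] and arr[6], array becomes [24, 12, 5, 5, 19, 18, 30]
i ends at 6, j ends at 5: the pointers have crossed (j < i), so scanning stops.

Swap pivot arr[0] with arr[5] to place pivot at position 5: [18, 12, 5, 5, 19, 24, 30]
Pivot position: 5

After partitioning with pivot 24, the array becomes [18, 12, 5, 5, 19, 24, 30]. The pivot is placed at index 5. All elements to the left of the pivot are <= 24, and all elements to the right are > 24.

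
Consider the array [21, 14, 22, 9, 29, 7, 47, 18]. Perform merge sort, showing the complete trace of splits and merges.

Merge sort trace:

Split: [21, 14, 22, 9, 29, 7, 47, 18] -> [21, 14, 22, 9] and [29, 7, 47, 18]
  Split: [21, 14, 22, 9] -> [21, 14] and [22, 9]
    Split: [21, 14] -> [21] and [14]
    Merge: [21] + [14] -> [14, 21]
    Split: [22, 9] -> [22] and [9]
    Merge: [22] + [9] -> [9, 22]
  Merge: [14, 21] + [9, 22] -> [9, 14, 21, 22]
  Split: [29, 7, 47, 18] -> [29, 7] and [47, 18]
    Split: [29, 7] -> [29] and [7]
    Merge: [29] + [7] -> [7, 29]
    Split: [47, 18] -> [47] and [18]
    Merge: [47] + [18] -> [18, 47]
  Merge: [7, 29] + [18, 47] -> [7, 18, 29, 47]
Merge: [9, 14, 21, 22] + [7, 18, 29, 47] -> [7, 9, 14, 18, 21, 22, 29, 47]

Final sorted array: [7, 9, 14, 18, 21, 22, 29, 47]

The merge sort proceeds by recursively splitting the array and merging sorted halves.
After all merges, the sorted array is [7, 9, 14, 18, 21, 22, 29, 47].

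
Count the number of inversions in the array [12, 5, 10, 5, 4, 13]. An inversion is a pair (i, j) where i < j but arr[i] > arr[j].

Finding inversions in [12, 5, 10, 5, 4, 13]:

(0, 1): arr[0]=12 > arr[1]=5
(0, 2): arr[0]=12 > arr[2]=10
(0, 3): arr[0]=12 > arr[3]=5
(0, 4): arr[0]=12 > arr[4]=4
(1, 4): arr[1]=5 > arr[4]=4
(2, 3): arr[2]=10 > arr[3]=5
(2, 4): arr[2]=10 > arr[4]=4
(3, 4): arr[3]=5 > arr[4]=4

Total inversions: 8

The array has 8 inversion(s): (0,1), (0,2), (0,3), (0,4), (1,4), (2,3), (2,4), (3,4). Each pair (i,j) satisfies i < j and arr[i] > arr[j].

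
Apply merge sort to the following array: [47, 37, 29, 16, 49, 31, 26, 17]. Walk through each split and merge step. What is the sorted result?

Merge sort trace:

Split: [47, 37, 29, 16, 49, 31, 26, 17] -> [47, 37, 29, 16] and [49, 31, 26, 17]
  Split: [47, 37, 29, 16] -> [47, 37] and [29, 16]
    Split: [47, 37] -> [47] and [37]
    Merge: [47] + [37] -> [37, 47]
    Split: [29, 16] -> [29] and [16]
    Merge: [29] + [16] -> [16, 29]
  Merge: [37, 47] + [16, 29] -> [16, 29, 37, 47]
  Split: [49, 31, 26, 17] -> [49, 31] and [26, 17]
    Split: [49, 31] -> [49] and [31]
    Merge: [49] + [31] -> [31, 49]
    Split: [26, 17] -> [26] and [17]
    Merge: [26] + [17] -> [17, 26]
  Merge: [31, 49] + [17, 26] -> [17, 26, 31, 49]
Merge: [16, 29, 37, 47] + [17, 26, 31, 49] -> [16, 17, 26, 29, 31, 37, 47, 49]

Final sorted array: [16, 17, 26, 29, 31, 37, 47, 49]

The merge sort proceeds by recursively splitting the array and merging sorted halves.
After all merges, the sorted array is [16, 17, 26, 29, 31, 37, 47, 49].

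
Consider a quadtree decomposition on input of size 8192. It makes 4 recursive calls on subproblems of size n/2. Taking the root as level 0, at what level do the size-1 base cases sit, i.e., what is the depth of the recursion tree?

For divide and conquer with division factor 2:

Problem sizes at each level:
Level 0: 8192
Level 1: 4096
Level 2: 2048
Level 3: 1024
Level 4: 512
Level 5: 256
Level 6: 128
Level 7: 64
Level 8: 32
Level 9: 16
Level 10: 8
Level 11: 4
Level 12: 2
Level 13: 1

The root is level 0 and the size-1 base case is level 13 (the tree spans levels 0 through 13, i.e. 14 levels counting the root), so the depth is the number of divisions: log_2(8192) = 13

The recursion tree depth is log_2(8192) = 13. At each level, the problem size is divided by 2, so it takes 13 divisions to reduce to a base case of size 1. The algorithm makes 4 recursive calls at each level.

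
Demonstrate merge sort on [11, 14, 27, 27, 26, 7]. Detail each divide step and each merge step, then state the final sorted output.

Merge sort trace:

Split: [11, 14, 27, 27, 26, 7] -> [11, 14, 27] and [27, 26, 7]
  Split: [11, 14, 27] -> [11] and [14, 27]
    Split: [14, 27] -> [14] and [27]
    Merge: [14] + [27] -> [14, 27]
  Merge: [11] + [14, 27] -> [11, 14, 27]
  Split: [27, 26, 7] -> [27] and [26, 7]
    Split: [26, 7] -> [26] and [7]
    Merge: [26] + [7] -> [7, 26]
  Merge: [27] + [7, 26] -> [7, 26, 27]
Merge: [11, 14, 27] + [7, 26, 27] -> [7, 11, 14, 26, 27, 27]

Final sorted array: [7, 11, 14, 26, 27, 27]

The merge sort proceeds by recursively splitting the array and merging sorted halves.
After all merges, the sorted array is [7, 11, 14, 26, 27, 27].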